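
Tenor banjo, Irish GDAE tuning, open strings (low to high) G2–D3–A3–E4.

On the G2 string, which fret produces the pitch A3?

A3 is 14 semitones above the open G2 (G–G#–A–A#–…–G–G#–A), so it sits at fret 14.

14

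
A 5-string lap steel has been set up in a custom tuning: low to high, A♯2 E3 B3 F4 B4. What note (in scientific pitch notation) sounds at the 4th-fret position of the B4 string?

D♯5

The open B4 string plus 4 semitones: B–C–C#–D–D#.
The walk passes from B into C once, so the octave number goes from 4 to 5.
(Equivalently spelled E♭5.)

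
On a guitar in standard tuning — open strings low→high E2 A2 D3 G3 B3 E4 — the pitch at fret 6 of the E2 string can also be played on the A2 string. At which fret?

1

E2 at fret 6 is E2 + 6 semitones = A♯2.
The open A2 string is 5 semitones above the open E2, so the same pitch on the A2 string lies at fret 6 − 5 = 1.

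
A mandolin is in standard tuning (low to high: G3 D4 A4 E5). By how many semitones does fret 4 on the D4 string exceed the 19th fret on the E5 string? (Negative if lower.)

D4 at fret 4 → F♯4 (MIDI 66); E5 at fret 19 → B6 (MIDI 95).
66 − 95 = -29, so the two pitches are 29 semitones apart.

-29 semitones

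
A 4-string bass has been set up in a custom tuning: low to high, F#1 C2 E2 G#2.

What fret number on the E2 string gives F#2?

F#2 is 2 semitones above the open E2 (E–F–F#), so it sits at fret 2.

2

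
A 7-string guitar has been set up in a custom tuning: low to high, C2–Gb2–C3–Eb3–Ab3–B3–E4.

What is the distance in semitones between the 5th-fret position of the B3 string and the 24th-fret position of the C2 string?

B3 at fret 5 → E4 (MIDI 64); C2 at fret 24 → C4 (MIDI 60).
64 − 60 = 4, so the two pitches are 4 semitones apart, with E4 the higher.

4 semitones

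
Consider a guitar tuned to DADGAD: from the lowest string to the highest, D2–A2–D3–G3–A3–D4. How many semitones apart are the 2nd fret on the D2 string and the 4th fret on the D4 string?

D2 at fret 2 → E2 (MIDI 40); D4 at fret 4 → F#4 (MIDI 66).
40 − 66 = -26, so the two pitches are 26 semitones apart, with F#4 the higher.

26 semitones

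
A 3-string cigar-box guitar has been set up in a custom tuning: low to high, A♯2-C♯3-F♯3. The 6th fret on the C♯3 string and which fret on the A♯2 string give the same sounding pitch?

9

C♯3 at fret 6 is C♯3 + 6 semitones = G3.
The open A♯2 string is 3 semitones below the open C♯3, so the same pitch on the A♯2 string lies at fret 6 + 3 = 9.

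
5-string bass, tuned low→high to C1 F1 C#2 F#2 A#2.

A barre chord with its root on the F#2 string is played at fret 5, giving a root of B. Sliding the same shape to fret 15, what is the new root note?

Moving from fret 5 to fret 15 shifts the root by 10 semitones.
B up 10 semitones is A.

A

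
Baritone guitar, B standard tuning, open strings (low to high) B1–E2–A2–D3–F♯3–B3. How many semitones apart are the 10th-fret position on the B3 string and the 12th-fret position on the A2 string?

12 semitones

B3 at fret 10 → A4 (MIDI 69); A2 at fret 12 → A3 (MIDI 57).
69 − 57 = 12, so the two pitches are 12 semitones apart, with A4 the higher.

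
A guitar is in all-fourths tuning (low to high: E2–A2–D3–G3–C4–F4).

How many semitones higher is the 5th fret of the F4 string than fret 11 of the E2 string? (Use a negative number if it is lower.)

19 semitones

F4 at fret 5 → A#4 (MIDI 70); E2 at fret 11 → D#3 (MIDI 51).
70 − 51 = 19, so the two pitches are 19 semitones apart.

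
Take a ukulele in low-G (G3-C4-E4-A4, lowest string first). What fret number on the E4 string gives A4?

A4 is 5 semitones above the open E4 (E–F–F#–G–G#–A), so it sits at fret 5.

5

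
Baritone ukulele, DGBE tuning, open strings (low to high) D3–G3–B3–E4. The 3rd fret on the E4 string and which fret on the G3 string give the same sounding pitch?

Fret 3 on E4 is MIDI 64 + 3 = 67 (G4). On the G3 string (open MIDI 55), that pitch is 67 − 55 = fret 12.

12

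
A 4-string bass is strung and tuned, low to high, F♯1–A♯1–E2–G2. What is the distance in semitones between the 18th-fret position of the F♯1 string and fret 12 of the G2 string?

7 semitones

F♯1 at fret 18 → C3 (MIDI 48); G2 at fret 12 → G3 (MIDI 55).
48 − 55 = -7, so the two pitches are 7 semitones apart, with G3 the higher.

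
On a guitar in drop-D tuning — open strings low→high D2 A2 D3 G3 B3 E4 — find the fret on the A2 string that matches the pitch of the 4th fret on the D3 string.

9

Fret 4 on D3 is MIDI 50 + 4 = 54 (F#3). On the A2 string (open MIDI 45), that pitch is 54 − 45 = fret 9.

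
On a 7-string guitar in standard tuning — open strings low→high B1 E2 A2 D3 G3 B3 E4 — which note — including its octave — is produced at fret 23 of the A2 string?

Each fret is one semitone, so A2 + 23 = G#4.
(Equivalently spelled Ab4.)

G#4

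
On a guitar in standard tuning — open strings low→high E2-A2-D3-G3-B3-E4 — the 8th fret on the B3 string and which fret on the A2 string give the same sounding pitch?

22

Fret 8 on B3 is MIDI 59 + 8 = 67 (G4). On the A2 string (open MIDI 45), that pitch is 67 − 45 = fret 22.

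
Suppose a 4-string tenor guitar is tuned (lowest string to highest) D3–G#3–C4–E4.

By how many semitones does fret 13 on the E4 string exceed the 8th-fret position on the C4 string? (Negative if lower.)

9 semitones

E4 at fret 13 → F5 (MIDI 77); C4 at fret 8 → G#4 (MIDI 68).
77 − 68 = 9, so the two pitches are 9 semitones apart.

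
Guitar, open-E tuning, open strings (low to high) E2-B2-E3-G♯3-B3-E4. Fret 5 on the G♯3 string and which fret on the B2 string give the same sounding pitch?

14

Fret 5 on G♯3 is MIDI 56 + 5 = 61 (C♯4). On the B2 string (open MIDI 47), that pitch is 61 − 47 = fret 14.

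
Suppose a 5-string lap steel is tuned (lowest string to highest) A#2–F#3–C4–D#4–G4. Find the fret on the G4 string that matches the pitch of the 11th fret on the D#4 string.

7

Fret 11 on D#4 is MIDI 63 + 11 = 74 (D5). On the G4 string (open MIDI 67), that pitch is 74 − 67 = fret 7.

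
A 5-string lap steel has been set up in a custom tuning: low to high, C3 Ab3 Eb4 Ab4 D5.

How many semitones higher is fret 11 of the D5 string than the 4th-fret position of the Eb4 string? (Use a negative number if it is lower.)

D5 at fret 11 → Db6 (MIDI 85); Eb4 at fret 4 → G4 (MIDI 67).
85 − 67 = 18, so the two pitches are 18 semitones apart.

18 semitones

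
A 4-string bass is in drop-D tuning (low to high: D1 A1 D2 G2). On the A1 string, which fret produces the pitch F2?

F2 is 8 semitones above the open A1 (A–A#–B–C–C#–D–D#–E–F), so it sits at fret 8.

8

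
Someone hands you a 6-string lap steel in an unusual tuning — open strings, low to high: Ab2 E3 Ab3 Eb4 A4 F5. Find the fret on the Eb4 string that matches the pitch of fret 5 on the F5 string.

F5 at fret 5 is F5 + 5 semitones = Bb5.
The open Eb4 string is 14 semitones below the open F5, so the same pitch on the Eb4 string lies at fret 5 + 14 = 19.

19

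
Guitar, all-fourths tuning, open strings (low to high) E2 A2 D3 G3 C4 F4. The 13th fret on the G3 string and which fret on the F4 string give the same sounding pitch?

G3 at fret 13 is G3 + 13 semitones = G♯4.
The open F4 string is 10 semitones above the open G3, so the same pitch on the F4 string lies at fret 13 − 10 = 3.

3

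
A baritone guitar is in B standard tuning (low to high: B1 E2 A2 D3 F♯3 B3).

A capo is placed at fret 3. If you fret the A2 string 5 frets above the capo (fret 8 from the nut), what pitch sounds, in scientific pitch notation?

The capo raises the open A2 by 3 semitones to C3; fretting 5 more gives A2 + 3 + 5 = A2 + 8 semitones = F3.

F3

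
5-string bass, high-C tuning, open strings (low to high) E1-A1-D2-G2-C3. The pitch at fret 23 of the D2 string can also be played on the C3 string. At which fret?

Fret 23 on D2 is MIDI 38 + 23 = 61 (C♯4). On the C3 string (open MIDI 48), that pitch is 61 − 48 = fret 13.

13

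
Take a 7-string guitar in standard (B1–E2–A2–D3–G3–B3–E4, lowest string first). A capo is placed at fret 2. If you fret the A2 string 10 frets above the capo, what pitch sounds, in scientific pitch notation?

The capo raises the open A2 by 2 semitones to B2; fretting 10 more gives A2 + 2 + 10 = A2 + 12 semitones = A3.

A3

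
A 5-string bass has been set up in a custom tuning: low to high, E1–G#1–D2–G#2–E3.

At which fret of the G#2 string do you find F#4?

F#4 is 22 semitones above the open G#2 (G#–A–A#–B–…–E–F–F#), so it sits at fret 22.

22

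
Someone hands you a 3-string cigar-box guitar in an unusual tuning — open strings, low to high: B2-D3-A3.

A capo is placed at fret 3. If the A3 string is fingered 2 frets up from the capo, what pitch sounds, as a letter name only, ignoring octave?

The capo raises the open A3 by 3 semitones to C4; fretting 2 more gives A3 + 3 + 2 = A3 + 5 semitones, landing on D.

D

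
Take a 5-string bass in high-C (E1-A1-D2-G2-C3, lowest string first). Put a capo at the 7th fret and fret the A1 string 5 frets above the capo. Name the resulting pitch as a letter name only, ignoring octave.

A

The capo raises the open A1 by 7 semitones to E2; fretting 5 more gives A1 + 7 + 5 = A1 + 12 semitones, landing on A.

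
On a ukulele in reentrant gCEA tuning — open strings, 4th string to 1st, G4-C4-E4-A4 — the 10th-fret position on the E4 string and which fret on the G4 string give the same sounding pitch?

Fret 10 on E4 is MIDI 64 + 10 = 74 (D5). On the G4 string (open MIDI 67), that pitch is 74 − 67 = fret 7.

7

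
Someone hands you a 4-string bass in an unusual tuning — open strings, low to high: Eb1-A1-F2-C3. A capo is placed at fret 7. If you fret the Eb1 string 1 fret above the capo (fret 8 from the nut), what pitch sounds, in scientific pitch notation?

The capo raises the open Eb1 by 7 semitones to Bb1; fretting 1 more gives Eb1 + 7 + 1 = Eb1 + 8 semitones = B1.

B1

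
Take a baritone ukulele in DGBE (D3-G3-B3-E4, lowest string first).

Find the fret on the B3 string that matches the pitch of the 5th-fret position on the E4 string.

E4 at fret 5 is E4 + 5 semitones = A4.
The open B3 string is 5 semitones below the open E4, so the same pitch on the B3 string lies at fret 5 + 5 = 10.

10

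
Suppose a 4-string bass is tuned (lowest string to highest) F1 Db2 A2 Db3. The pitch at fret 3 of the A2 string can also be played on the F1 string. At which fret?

19

A2 at fret 3 is A2 + 3 semitones = C3.
The open F1 string is 16 semitones below the open A2, so the same pitch on the F1 string lies at fret 3 + 16 = 19.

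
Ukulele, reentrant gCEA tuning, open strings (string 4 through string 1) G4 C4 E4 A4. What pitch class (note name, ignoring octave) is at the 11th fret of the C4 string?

B

The open C4 string plus 11 semitones: C–C#–D–D#–…–A–A#–B.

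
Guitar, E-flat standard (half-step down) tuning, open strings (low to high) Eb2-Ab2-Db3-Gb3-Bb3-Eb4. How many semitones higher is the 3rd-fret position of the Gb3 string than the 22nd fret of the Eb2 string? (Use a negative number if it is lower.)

-4 semitones

Gb3 at fret 3 → A3 (MIDI 57); Eb2 at fret 22 → Db4 (MIDI 61).
57 − 61 = -4, so the two pitches are 4 semitones apart.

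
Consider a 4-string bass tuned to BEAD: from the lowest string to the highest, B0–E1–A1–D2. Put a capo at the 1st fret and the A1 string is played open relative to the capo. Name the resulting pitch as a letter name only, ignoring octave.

A#

The capo raises the open A1 by 1 semitone to A#1; fretting 0 more gives A1 + 1 + 0 = A1 + 1 semitone, landing on A#.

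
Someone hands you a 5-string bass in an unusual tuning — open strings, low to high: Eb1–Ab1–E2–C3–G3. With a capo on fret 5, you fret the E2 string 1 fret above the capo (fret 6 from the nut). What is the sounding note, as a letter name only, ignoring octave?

The capo raises the open E2 by 5 semitones to A2; fretting 1 more gives E2 + 5 + 1 = E2 + 6 semitones, landing on Bb.

Bb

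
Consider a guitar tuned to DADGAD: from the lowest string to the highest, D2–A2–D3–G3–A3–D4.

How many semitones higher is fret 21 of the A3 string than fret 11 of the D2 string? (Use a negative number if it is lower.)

29 semitones

A3 at fret 21 → F#5 (MIDI 78); D2 at fret 11 → C#3 (MIDI 49).
78 − 49 = 29, so the two pitches are 29 semitones apart.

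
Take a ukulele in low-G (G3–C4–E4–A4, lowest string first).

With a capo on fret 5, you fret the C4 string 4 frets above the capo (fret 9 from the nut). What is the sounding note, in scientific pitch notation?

A4

The capo raises the open C4 by 5 semitones to F4; fretting 4 more gives C4 + 5 + 4 = C4 + 9 semitones = A4.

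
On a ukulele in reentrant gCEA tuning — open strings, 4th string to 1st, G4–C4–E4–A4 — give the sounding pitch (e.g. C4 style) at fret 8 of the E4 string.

C5

Each fret is one semitone, so E4 + 8 = C5.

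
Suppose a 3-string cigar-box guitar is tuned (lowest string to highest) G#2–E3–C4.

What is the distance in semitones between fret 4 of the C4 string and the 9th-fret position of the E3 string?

C4 at fret 4 → E4 (MIDI 64); E3 at fret 9 → C#4 (MIDI 61).
64 − 61 = 3, so the two pitches are 3 semitones apart, with E4 the higher.

3 semitones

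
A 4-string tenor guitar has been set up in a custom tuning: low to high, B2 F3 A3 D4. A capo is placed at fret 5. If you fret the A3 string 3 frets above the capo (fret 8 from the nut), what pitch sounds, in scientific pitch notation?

The capo raises the open A3 by 5 semitones to D4; fretting 3 more gives A3 + 5 + 3 = A3 + 8 semitones = F4.

F4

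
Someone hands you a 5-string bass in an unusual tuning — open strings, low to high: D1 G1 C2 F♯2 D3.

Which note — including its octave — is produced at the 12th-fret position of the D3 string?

D4

D3 is MIDI 50. Adding 12 gives 62, which is D4.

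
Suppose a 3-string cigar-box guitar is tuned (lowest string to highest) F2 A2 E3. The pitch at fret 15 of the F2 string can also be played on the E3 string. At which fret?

F2 at fret 15 is F2 + 15 semitones = A♭3.
The open E3 string is 11 semitones above the open F2, so the same pitch on the E3 string lies at fret 15 − 11 = 4.

4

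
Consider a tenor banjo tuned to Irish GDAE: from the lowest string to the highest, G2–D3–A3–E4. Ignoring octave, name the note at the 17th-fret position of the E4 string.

A

Each fret is one semitone, so E4 + 17 = A.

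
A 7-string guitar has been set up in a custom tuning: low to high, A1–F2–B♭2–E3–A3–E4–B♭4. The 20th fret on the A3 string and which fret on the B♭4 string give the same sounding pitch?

A3 at fret 20 is A3 + 20 semitones = F5.
The open B♭4 string is 13 semitones above the open A3, so the same pitch on the B♭4 string lies at fret 20 − 13 = 7.

7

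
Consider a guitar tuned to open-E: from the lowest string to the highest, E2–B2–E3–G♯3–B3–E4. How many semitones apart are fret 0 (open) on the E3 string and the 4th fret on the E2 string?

8 semitones

E3 at fret 0 → E3 (MIDI 52); E2 at fret 4 → G♯2 (MIDI 44).
52 − 44 = 8, so the two pitches are 8 semitones apart, with E3 the higher.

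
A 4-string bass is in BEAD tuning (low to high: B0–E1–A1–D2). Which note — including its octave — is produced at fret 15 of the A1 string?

C3

Each fret is one semitone, so A1 + 15 = C3.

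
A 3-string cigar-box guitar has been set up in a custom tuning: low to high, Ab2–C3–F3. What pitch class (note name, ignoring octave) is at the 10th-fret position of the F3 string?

The open F3 string plus 10 semitones: F–Gb–G–Ab–…–Db–D–Eb.
(Equivalently spelled D#.)

Eb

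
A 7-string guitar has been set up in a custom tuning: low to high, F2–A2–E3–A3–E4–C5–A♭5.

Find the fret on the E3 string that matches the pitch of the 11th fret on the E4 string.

E4 at fret 11 is E4 + 11 semitones = E♭5.
The open E3 string is 12 semitones below the open E4, so the same pitch on the E3 string lies at fret 11 + 12 = 23.

23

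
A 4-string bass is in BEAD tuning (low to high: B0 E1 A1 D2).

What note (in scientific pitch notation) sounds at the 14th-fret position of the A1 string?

A1 is MIDI 33. Adding 14 gives 47, which is B2.

B2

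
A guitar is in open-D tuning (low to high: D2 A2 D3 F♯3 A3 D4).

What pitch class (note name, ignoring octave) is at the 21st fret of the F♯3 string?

F♯3 is MIDI 54. Adding 21 gives 75; 75 mod 12 = 3, i.e. D♯.

D♯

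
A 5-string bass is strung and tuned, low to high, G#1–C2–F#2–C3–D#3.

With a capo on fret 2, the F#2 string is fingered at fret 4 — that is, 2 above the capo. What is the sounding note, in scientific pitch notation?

A#2

The capo raises the open F#2 by 2 semitones to G#2; fretting 2 more gives F#2 + 2 + 2 = F#2 + 4 semitones = A#2.
(Also written Bb.)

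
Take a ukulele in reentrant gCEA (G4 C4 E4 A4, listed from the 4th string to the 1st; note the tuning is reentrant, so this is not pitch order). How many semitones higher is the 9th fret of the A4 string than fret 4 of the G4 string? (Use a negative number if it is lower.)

7 semitones

A4 at fret 9 → F#5 (MIDI 78); G4 at fret 4 → B4 (MIDI 71).
78 − 71 = 7, so the two pitches are 7 semitones apart.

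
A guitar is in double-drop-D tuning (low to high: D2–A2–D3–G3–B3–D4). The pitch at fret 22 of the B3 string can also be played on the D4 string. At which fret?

19

B3 at fret 22 is B3 + 22 semitones = A5.
The open D4 string is 3 semitones above the open B3, so the same pitch on the D4 string lies at fret 22 − 3 = 19.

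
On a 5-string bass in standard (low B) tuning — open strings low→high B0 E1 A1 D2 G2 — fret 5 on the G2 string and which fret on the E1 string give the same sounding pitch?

20

Fret 5 on G2 is MIDI 43 + 5 = 48 (C3). On the E1 string (open MIDI 28), that pitch is 48 − 28 = fret 20.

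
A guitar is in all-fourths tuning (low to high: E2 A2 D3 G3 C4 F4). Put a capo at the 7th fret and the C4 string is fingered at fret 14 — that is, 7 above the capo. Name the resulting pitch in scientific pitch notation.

D5

The capo raises the open C4 by 7 semitones to G4; fretting 7 more gives C4 + 7 + 7 = C4 + 14 semitones = D5.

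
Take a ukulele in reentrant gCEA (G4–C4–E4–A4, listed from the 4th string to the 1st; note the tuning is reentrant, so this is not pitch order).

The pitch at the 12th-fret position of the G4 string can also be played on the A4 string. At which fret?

10

G4 at fret 12 is G4 + 12 semitones = G5.
The open A4 string is 2 semitones above the open G4, so the same pitch on the A4 string lies at fret 12 − 2 = 10.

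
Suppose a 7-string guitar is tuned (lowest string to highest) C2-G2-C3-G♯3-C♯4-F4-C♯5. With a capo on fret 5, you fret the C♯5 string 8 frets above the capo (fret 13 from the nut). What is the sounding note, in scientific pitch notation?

The capo raises the open C♯5 by 5 semitones to F♯5; fretting 8 more gives C♯5 + 5 + 8 = C♯5 + 13 semitones = D6.

D6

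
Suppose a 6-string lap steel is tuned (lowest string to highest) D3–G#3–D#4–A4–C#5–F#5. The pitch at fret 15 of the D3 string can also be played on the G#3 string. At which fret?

D3 at fret 15 is D3 + 15 semitones = F4.
The open G#3 string is 6 semitones above the open D3, so the same pitch on the G#3 string lies at fret 15 − 6 = 9.

9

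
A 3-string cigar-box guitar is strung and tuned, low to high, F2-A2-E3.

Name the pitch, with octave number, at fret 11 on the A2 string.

G♯3

The open A2 string plus 11 semitones: A–A#–B–C–…–F#–G–G#.
The walk passes from B into C once, so the octave number goes from 2 to 3.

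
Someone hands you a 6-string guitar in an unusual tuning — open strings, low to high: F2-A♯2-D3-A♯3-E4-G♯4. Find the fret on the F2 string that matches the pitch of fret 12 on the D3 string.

21

D3 at fret 12 is D3 + 12 semitones = D4.
The open F2 string is 9 semitones below the open D3, so the same pitch on the F2 string lies at fret 12 + 9 = 21.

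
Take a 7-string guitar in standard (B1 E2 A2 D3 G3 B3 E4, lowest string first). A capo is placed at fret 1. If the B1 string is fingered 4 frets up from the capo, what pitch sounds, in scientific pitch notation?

The capo raises the open B1 by 1 semitone to C2; fretting 4 more gives B1 + 1 + 4 = B1 + 5 semitones = E2.

E2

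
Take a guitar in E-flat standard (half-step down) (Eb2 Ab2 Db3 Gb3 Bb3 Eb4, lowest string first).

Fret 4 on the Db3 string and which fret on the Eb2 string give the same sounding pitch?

14

Db3 at fret 4 is Db3 + 4 semitones = F3.
The open Eb2 string is 10 semitones below the open Db3, so the same pitch on the Eb2 string lies at fret 4 + 10 = 14.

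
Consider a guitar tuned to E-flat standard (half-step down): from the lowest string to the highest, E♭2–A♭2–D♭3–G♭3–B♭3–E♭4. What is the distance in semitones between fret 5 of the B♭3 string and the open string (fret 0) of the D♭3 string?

B♭3 at fret 5 → E♭4 (MIDI 63); D♭3 at fret 0 → D♭3 (MIDI 49).
63 − 49 = 14, so the two pitches are 14 semitones apart, with E♭4 the higher.

14 semitones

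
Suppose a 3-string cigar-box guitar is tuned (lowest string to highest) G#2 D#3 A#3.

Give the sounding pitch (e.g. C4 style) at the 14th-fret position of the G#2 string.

A#3

G#2 is MIDI 44. Adding 14 gives 58, which is A#3.
(Equivalently spelled Bb3.)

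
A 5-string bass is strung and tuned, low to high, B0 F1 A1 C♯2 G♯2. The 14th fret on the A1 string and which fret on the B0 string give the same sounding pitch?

A1 at fret 14 is A1 + 14 semitones = B2.
The open B0 string is 10 semitones below the open A1, so the same pitch on the B0 string lies at fret 14 + 10 = 24.

24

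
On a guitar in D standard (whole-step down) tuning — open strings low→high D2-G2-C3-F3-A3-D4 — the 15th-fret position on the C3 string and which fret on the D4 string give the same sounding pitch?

1

C3 at fret 15 is C3 + 15 semitones = D♯4.
The open D4 string is 14 semitones above the open C3, so the same pitch on the D4 string lies at fret 15 − 14 = 1.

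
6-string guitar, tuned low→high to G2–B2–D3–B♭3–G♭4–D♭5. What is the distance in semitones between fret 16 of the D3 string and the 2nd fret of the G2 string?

21 semitones

D3 at fret 16 → G♭4 (MIDI 66); G2 at fret 2 → A2 (MIDI 45).
66 − 45 = 21, so the two pitches are 21 semitones apart, with G♭4 the higher.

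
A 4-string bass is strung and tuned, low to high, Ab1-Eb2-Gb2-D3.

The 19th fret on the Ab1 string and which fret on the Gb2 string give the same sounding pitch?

Fret 19 on Ab1 is MIDI 32 + 19 = 51 (Eb3). On the Gb2 string (open MIDI 42), that pitch is 51 − 42 = fret 9.

9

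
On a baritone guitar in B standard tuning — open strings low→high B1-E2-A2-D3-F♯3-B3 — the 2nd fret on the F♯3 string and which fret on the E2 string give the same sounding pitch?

16

Fret 2 on F♯3 is MIDI 54 + 2 = 56 (G♯3). On the E2 string (open MIDI 40), that pitch is 56 − 40 = fret 16.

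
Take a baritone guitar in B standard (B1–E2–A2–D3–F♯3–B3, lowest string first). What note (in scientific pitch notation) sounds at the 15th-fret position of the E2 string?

The open E2 string plus 15 semitones: E–F–F#–G–…–F–F#–G.
The walk passes from B into C once, so the octave number goes from 2 to 3.

G3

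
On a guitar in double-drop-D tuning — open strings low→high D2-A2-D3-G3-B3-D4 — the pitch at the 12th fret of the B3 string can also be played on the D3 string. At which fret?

B3 at fret 12 is B3 + 12 semitones = B4.
The open D3 string is 9 semitones below the open B3, so the same pitch on the D3 string lies at fret 12 + 9 = 21.

21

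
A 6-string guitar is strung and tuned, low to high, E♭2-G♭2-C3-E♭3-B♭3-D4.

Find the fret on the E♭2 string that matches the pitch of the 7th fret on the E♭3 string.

19

Fret 7 on E♭3 is MIDI 51 + 7 = 58 (B♭3). On the E♭2 string (open MIDI 39), that pitch is 58 − 39 = fret 19.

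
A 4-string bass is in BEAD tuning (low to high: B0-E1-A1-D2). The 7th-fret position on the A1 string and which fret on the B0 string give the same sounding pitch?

Fret 7 on A1 is MIDI 33 + 7 = 40 (E2). On the B0 string (open MIDI 23), that pitch is 40 − 23 = fret 17.

17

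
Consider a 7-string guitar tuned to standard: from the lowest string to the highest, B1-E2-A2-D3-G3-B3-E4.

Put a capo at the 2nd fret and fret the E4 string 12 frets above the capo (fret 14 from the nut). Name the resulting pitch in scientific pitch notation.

The capo raises the open E4 by 2 semitones to F#4; fretting 12 more gives E4 + 2 + 12 = E4 + 14 semitones = F#5.

F#5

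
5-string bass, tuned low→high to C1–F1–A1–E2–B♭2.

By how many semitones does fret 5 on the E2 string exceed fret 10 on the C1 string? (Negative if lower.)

E2 at fret 5 → A2 (MIDI 45); C1 at fret 10 → B♭1 (MIDI 34).
45 − 34 = 11, so the two pitches are 11 semitones apart.

11 semitones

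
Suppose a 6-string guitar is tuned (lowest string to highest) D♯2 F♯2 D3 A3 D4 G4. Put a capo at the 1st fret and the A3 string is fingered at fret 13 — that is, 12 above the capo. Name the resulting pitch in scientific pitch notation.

A♯4

The capo raises the open A3 by 1 semitone to A♯3; fretting 12 more gives A3 + 1 + 12 = A3 + 13 semitones = A♯4.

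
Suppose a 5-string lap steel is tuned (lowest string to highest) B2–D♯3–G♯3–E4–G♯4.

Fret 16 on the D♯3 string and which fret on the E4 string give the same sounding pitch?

3

Fret 16 on D♯3 is MIDI 51 + 16 = 67 (G4). On the E4 string (open MIDI 64), that pitch is 67 − 64 = fret 3.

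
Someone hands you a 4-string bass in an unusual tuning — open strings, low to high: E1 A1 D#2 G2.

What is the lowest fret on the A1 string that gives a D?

From A1, count semitones up the chromatic scale until reaching D: A–A#–B–C–C#–D — 5 steps.

5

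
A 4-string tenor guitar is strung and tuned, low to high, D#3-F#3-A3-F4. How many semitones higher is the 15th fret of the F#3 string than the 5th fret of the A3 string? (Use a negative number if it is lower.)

7 semitones

F#3 at fret 15 → A4 (MIDI 69); A3 at fret 5 → D4 (MIDI 62).
69 − 62 = 7, so the two pitches are 7 semitones apart.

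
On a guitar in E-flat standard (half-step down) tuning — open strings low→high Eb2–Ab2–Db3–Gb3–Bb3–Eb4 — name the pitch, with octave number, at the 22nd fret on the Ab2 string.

Ab2 is MIDI 44. Adding 22 gives 66, which is Gb4.

Gb4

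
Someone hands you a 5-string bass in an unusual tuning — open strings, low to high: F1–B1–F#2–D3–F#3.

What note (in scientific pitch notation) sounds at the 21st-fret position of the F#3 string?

D#5

The open F#3 string plus 21 semitones: F#–G–G#–A–…–C#–D–D#.
The walk passes from B into C 2 times, so the octave number goes from 3 to 5.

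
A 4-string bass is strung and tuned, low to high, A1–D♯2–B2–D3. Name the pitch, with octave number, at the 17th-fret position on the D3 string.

Each fret is one semitone, so D3 + 17 = G4.

G4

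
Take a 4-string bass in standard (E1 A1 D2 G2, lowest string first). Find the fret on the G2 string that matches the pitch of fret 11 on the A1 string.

Fret 11 on A1 is MIDI 33 + 11 = 44 (G♯2). On the G2 string (open MIDI 43), that pitch is 44 − 43 = fret 1.

1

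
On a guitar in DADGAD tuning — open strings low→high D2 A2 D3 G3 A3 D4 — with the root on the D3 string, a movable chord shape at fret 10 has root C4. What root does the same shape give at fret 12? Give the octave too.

D4

Moving from fret 10 to fret 12 shifts the root by 2 semitones.
C4 up 2 semitones is D4.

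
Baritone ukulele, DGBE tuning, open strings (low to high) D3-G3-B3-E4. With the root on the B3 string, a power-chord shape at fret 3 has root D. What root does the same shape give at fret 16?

Moving from fret 3 to fret 16 shifts the root by 13 semitones.
D up 13 semitones is D♯.

D♯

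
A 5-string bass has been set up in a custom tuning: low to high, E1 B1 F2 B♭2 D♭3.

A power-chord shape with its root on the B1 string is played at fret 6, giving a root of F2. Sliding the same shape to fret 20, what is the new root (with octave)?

Moving from fret 6 to fret 20 shifts the root by 14 semitones.
F2 up 14 semitones is G3.

G3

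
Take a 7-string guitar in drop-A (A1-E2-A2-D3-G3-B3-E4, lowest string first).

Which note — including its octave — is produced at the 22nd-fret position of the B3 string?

B3 is MIDI 59. Adding 22 gives 81, which is A5.

A5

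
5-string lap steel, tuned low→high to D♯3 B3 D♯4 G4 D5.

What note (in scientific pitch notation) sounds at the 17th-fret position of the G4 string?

C6

G4 is MIDI 67. Adding 17 gives 84, which is C6.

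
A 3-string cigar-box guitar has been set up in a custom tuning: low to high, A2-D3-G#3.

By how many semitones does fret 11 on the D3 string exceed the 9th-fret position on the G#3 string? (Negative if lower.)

D3 at fret 11 → C#4 (MIDI 61); G#3 at fret 9 → F4 (MIDI 65).
61 − 65 = -4, so the two pitches are 4 semitones apart.

-4 semitones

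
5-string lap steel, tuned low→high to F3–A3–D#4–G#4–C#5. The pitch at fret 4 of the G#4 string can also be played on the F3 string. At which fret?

19

G#4 at fret 4 is G#4 + 4 semitones = C5.
The open F3 string is 15 semitones below the open G#4, so the same pitch on the F3 string lies at fret 4 + 15 = 19.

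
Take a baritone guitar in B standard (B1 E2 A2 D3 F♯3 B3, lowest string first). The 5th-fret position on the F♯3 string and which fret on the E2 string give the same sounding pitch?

19

F♯3 at fret 5 is F♯3 + 5 semitones = B3.
The open E2 string is 14 semitones below the open F♯3, so the same pitch on the E2 string lies at fret 5 + 14 = 19.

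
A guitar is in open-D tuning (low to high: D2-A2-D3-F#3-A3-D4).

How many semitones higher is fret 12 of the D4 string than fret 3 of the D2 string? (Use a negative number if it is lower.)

D4 at fret 12 → D5 (MIDI 74); D2 at fret 3 → F2 (MIDI 41).
74 − 41 = 33, so the two pitches are 33 semitones apart.

33 semitones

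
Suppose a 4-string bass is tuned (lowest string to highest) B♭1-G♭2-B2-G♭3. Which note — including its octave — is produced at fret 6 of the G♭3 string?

The open G♭3 string plus 6 semitones: Gb–G–Ab–A–Bb–B–C.
The walk passes from B into C once, so the octave number goes from 3 to 4.

C4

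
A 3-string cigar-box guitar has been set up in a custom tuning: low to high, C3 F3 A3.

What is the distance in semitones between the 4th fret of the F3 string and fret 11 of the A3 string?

11 semitones

F3 at fret 4 → A3 (MIDI 57); A3 at fret 11 → G#4 (MIDI 68).
57 − 68 = -11, so the two pitches are 11 semitones apart, with G#4 the higher.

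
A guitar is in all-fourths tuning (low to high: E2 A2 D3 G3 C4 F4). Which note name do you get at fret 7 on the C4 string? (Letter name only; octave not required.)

C4 is MIDI 60. Adding 7 gives 67; 67 mod 12 = 7, i.e. G.

G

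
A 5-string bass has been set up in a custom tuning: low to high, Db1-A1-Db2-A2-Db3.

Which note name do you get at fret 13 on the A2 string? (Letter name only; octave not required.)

Bb

Each fret is one semitone, so A2 + 13 = Bb.
(Equivalently spelled A#.)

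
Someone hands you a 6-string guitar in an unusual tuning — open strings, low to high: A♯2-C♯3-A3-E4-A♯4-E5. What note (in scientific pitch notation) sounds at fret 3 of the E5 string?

G5

E5 is MIDI 76. Adding 3 gives 79, which is G5.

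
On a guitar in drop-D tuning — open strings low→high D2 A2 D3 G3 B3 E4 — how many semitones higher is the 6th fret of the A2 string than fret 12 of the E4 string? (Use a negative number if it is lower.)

A2 at fret 6 → D#3 (MIDI 51); E4 at fret 12 → E5 (MIDI 76).
51 − 76 = -25, so the two pitches are 25 semitones apart.

-25 semitones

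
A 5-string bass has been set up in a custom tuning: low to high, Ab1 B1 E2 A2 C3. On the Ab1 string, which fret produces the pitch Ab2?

12

Ab2 is 12 semitones above the open Ab1 (Ab–A–Bb–B–…–Gb–G–Ab), so it sits at fret 12.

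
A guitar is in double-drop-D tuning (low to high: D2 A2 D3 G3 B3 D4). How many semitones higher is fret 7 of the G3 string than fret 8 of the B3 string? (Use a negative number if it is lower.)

G3 at fret 7 → D4 (MIDI 62); B3 at fret 8 → G4 (MIDI 67).
62 − 67 = -5, so the two pitches are 5 semitones apart.

-5 semitones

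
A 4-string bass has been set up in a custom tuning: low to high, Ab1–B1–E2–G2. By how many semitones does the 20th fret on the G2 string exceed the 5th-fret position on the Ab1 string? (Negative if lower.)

G2 at fret 20 → Eb4 (MIDI 63); Ab1 at fret 5 → Db2 (MIDI 37).
63 − 37 = 26, so the two pitches are 26 semitones apart.

26 semitones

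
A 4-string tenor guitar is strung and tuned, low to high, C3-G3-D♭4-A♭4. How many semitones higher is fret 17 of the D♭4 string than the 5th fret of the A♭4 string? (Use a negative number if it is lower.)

D♭4 at fret 17 → G♭5 (MIDI 78); A♭4 at fret 5 → D♭5 (MIDI 73).
78 − 73 = 5, so the two pitches are 5 semitones apart.

5 semitones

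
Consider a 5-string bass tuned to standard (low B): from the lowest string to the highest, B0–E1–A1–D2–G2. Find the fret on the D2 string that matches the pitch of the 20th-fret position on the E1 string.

10

Fret 20 on E1 is MIDI 28 + 20 = 48 (C3). On the D2 string (open MIDI 38), that pitch is 48 − 38 = fret 10.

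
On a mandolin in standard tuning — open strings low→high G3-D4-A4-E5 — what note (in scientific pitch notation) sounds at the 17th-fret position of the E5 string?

E5 is MIDI 76. Adding 17 gives 93, which is A6.

A6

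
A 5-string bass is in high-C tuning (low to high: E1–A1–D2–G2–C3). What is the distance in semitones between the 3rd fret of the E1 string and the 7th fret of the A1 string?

E1 at fret 3 → G1 (MIDI 31); A1 at fret 7 → E2 (MIDI 40).
31 − 40 = -9, so the two pitches are 9 semitones apart, with E2 the higher.

9 semitones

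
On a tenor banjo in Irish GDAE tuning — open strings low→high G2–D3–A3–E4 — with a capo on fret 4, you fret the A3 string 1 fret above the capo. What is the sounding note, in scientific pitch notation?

The capo raises the open A3 by 4 semitones to C#4; fretting 1 more gives A3 + 4 + 1 = A3 + 5 semitones = D4.

D4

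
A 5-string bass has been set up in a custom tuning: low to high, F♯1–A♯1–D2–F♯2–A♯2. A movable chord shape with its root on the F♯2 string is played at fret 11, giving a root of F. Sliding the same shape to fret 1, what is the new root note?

Moving from fret 11 to fret 1 shifts the root by -10 semitones.
F down 10 semitones is G.

G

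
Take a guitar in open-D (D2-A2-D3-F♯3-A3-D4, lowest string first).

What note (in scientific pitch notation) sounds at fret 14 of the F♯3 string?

G♯4

The open F♯3 string plus 14 semitones: F#–G–G#–A–…–F#–G–G#.
The walk passes from B into C once, so the octave number goes from 3 to 4.
(Equivalently spelled A♭4.)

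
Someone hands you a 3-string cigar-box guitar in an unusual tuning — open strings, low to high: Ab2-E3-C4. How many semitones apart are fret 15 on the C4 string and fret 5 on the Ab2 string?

26 semitones

C4 at fret 15 → Eb5 (MIDI 75); Ab2 at fret 5 → Db3 (MIDI 49).
75 − 49 = 26, so the two pitches are 26 semitones apart, with Eb5 the higher.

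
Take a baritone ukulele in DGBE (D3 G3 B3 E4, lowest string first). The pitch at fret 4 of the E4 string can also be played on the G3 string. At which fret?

E4 at fret 4 is E4 + 4 semitones = G#4.
The open G3 string is 9 semitones below the open E4, so the same pitch on the G3 string lies at fret 4 + 9 = 13.

13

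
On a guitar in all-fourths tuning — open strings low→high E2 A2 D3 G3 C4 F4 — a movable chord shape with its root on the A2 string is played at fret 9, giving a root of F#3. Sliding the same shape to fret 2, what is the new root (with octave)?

Moving from fret 9 to fret 2 shifts the root by -7 semitones.
F#3 down 7 semitones is B2.

B2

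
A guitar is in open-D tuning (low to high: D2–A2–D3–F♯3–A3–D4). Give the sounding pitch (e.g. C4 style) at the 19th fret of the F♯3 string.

C♯5

F♯3 is MIDI 54. Adding 19 gives 73, which is C♯5.
(Equivalently spelled D♭5.)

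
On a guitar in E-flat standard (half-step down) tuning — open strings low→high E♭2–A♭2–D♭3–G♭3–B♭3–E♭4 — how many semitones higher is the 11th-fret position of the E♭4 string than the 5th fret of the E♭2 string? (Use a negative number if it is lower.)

30 semitones

E♭4 at fret 11 → D5 (MIDI 74); E♭2 at fret 5 → A♭2 (MIDI 44).
74 − 44 = 30, so the two pitches are 30 semitones apart.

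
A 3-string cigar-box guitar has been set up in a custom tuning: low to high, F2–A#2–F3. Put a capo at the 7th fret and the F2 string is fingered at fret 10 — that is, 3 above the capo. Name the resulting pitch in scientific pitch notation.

The capo raises the open F2 by 7 semitones to C3; fretting 3 more gives F2 + 7 + 3 = F2 + 10 semitones = D#3.

D#3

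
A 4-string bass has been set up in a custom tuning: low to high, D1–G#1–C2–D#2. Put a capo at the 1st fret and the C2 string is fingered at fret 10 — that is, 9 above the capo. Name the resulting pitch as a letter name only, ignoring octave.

A#

The capo raises the open C2 by 1 semitone to C#2; fretting 9 more gives C2 + 1 + 9 = C2 + 10 semitones, landing on A#.
(Also written Bb.)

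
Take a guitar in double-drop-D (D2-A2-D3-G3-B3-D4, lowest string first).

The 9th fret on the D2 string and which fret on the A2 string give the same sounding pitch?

Fret 9 on D2 is MIDI 38 + 9 = 47 (B2). On the A2 string (open MIDI 45), that pitch is 47 − 45 = fret 2.

2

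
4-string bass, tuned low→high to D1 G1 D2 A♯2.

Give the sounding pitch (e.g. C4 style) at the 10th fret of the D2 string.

D2 is MIDI 38. Adding 10 gives 48, which is C3.

C3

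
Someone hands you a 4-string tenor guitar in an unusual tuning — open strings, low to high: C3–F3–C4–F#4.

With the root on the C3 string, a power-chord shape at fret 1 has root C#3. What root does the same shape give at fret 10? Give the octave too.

Moving from fret 1 to fret 10 shifts the root by 9 semitones.
C#3 up 9 semitones is A#3.

A#3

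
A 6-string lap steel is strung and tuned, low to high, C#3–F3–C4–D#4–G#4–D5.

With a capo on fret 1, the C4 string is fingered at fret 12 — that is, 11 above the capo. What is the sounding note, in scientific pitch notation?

The capo raises the open C4 by 1 semitone to C#4; fretting 11 more gives C4 + 1 + 11 = C4 + 12 semitones = C5.

C5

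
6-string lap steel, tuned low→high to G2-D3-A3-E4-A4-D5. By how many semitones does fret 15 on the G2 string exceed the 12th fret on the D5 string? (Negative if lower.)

G2 at fret 15 → Bb3 (MIDI 58); D5 at fret 12 → D6 (MIDI 86).
58 − 86 = -28, so the two pitches are 28 semitones apart.

-28 semitones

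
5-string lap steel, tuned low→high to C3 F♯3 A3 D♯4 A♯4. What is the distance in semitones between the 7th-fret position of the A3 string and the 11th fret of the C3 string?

5 semitones

A3 at fret 7 → E4 (MIDI 64); C3 at fret 11 → B3 (MIDI 59).
64 − 59 = 5, so the two pitches are 5 semitones apart, with E4 the higher.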